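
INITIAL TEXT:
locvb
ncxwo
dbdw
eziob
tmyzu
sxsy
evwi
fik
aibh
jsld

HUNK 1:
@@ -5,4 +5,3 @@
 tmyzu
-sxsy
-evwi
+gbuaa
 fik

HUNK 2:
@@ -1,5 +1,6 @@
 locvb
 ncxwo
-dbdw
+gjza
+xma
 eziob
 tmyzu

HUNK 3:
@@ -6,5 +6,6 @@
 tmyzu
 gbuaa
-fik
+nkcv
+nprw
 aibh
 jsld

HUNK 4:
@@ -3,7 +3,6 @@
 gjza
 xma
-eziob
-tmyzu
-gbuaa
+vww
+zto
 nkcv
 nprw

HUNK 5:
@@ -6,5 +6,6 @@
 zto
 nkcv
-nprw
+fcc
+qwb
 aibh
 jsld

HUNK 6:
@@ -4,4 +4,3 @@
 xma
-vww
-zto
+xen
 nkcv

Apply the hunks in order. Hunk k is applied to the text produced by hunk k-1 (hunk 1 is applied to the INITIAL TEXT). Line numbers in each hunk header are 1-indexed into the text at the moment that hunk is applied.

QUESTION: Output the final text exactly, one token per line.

Hunk 1: at line 5 remove [sxsy,evwi] add [gbuaa] -> 9 lines: locvb ncxwo dbdw eziob tmyzu gbuaa fik aibh jsld
Hunk 2: at line 1 remove [dbdw] add [gjza,xma] -> 10 lines: locvb ncxwo gjza xma eziob tmyzu gbuaa fik aibh jsld
Hunk 3: at line 6 remove [fik] add [nkcv,nprw] -> 11 lines: locvb ncxwo gjza xma eziob tmyzu gbuaa nkcv nprw aibh jsld
Hunk 4: at line 3 remove [eziob,tmyzu,gbuaa] add [vww,zto] -> 10 lines: locvb ncxwo gjza xma vww zto nkcv nprw aibh jsld
Hunk 5: at line 6 remove [nprw] add [fcc,qwb] -> 11 lines: locvb ncxwo gjza xma vww zto nkcv fcc qwb aibh jsld
Hunk 6: at line 4 remove [vww,zto] add [xen] -> 10 lines: locvb ncxwo gjza xma xen nkcv fcc qwb aibh jsld

Answer: locvb
ncxwo
gjza
xma
xen
nkcv
fcc
qwb
aibh
jsld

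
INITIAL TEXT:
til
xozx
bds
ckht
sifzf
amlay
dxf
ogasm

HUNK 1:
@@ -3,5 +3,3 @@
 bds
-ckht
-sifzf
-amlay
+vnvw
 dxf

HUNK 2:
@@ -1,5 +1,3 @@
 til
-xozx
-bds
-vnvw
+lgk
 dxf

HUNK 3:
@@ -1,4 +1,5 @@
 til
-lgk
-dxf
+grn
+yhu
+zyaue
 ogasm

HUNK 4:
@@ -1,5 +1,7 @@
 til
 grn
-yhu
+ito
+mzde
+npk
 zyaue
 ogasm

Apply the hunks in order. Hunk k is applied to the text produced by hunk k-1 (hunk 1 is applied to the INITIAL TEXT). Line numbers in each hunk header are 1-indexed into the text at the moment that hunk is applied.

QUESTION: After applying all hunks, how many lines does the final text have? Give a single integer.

Answer: 7

Derivation:
Hunk 1: at line 3 remove [ckht,sifzf,amlay] add [vnvw] -> 6 lines: til xozx bds vnvw dxf ogasm
Hunk 2: at line 1 remove [xozx,bds,vnvw] add [lgk] -> 4 lines: til lgk dxf ogasm
Hunk 3: at line 1 remove [lgk,dxf] add [grn,yhu,zyaue] -> 5 lines: til grn yhu zyaue ogasm
Hunk 4: at line 1 remove [yhu] add [ito,mzde,npk] -> 7 lines: til grn ito mzde npk zyaue ogasm
Final line count: 7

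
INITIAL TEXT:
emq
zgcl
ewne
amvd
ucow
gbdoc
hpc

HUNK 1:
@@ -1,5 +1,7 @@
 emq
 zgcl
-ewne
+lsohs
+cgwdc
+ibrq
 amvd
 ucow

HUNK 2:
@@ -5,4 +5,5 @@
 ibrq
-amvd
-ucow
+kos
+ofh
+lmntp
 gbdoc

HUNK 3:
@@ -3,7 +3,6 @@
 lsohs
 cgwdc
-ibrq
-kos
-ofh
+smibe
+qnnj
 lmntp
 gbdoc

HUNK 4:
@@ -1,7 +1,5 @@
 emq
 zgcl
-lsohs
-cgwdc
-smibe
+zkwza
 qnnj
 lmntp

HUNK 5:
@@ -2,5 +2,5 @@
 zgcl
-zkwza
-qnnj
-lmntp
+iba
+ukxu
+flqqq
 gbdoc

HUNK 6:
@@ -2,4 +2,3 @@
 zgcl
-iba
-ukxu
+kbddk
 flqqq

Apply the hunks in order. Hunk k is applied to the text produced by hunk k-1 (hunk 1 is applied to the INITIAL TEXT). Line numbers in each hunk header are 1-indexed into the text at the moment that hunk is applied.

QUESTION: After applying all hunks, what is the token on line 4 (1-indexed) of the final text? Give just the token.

Hunk 1: at line 1 remove [ewne] add [lsohs,cgwdc,ibrq] -> 9 lines: emq zgcl lsohs cgwdc ibrq amvd ucow gbdoc hpc
Hunk 2: at line 5 remove [amvd,ucow] add [kos,ofh,lmntp] -> 10 lines: emq zgcl lsohs cgwdc ibrq kos ofh lmntp gbdoc hpc
Hunk 3: at line 3 remove [ibrq,kos,ofh] add [smibe,qnnj] -> 9 lines: emq zgcl lsohs cgwdc smibe qnnj lmntp gbdoc hpc
Hunk 4: at line 1 remove [lsohs,cgwdc,smibe] add [zkwza] -> 7 lines: emq zgcl zkwza qnnj lmntp gbdoc hpc
Hunk 5: at line 2 remove [zkwza,qnnj,lmntp] add [iba,ukxu,flqqq] -> 7 lines: emq zgcl iba ukxu flqqq gbdoc hpc
Hunk 6: at line 2 remove [iba,ukxu] add [kbddk] -> 6 lines: emq zgcl kbddk flqqq gbdoc hpc
Final line 4: flqqq

Answer: flqqq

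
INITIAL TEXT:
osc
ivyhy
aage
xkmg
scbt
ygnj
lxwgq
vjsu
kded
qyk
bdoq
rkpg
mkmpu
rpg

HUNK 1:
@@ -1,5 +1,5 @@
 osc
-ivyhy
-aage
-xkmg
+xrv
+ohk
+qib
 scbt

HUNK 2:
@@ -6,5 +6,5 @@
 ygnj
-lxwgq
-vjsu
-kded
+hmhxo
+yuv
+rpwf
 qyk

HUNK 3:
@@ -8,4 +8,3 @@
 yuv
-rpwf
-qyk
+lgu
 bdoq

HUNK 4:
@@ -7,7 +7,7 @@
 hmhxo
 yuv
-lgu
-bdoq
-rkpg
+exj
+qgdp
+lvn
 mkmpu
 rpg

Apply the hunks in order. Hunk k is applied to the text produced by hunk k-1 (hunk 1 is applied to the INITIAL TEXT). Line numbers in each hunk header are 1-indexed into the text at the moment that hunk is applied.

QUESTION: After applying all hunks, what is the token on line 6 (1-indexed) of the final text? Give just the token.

Hunk 1: at line 1 remove [ivyhy,aage,xkmg] add [xrv,ohk,qib] -> 14 lines: osc xrv ohk qib scbt ygnj lxwgq vjsu kded qyk bdoq rkpg mkmpu rpg
Hunk 2: at line 6 remove [lxwgq,vjsu,kded] add [hmhxo,yuv,rpwf] -> 14 lines: osc xrv ohk qib scbt ygnj hmhxo yuv rpwf qyk bdoq rkpg mkmpu rpg
Hunk 3: at line 8 remove [rpwf,qyk] add [lgu] -> 13 lines: osc xrv ohk qib scbt ygnj hmhxo yuv lgu bdoq rkpg mkmpu rpg
Hunk 4: at line 7 remove [lgu,bdoq,rkpg] add [exj,qgdp,lvn] -> 13 lines: osc xrv ohk qib scbt ygnj hmhxo yuv exj qgdp lvn mkmpu rpg
Final line 6: ygnj

Answer: ygnj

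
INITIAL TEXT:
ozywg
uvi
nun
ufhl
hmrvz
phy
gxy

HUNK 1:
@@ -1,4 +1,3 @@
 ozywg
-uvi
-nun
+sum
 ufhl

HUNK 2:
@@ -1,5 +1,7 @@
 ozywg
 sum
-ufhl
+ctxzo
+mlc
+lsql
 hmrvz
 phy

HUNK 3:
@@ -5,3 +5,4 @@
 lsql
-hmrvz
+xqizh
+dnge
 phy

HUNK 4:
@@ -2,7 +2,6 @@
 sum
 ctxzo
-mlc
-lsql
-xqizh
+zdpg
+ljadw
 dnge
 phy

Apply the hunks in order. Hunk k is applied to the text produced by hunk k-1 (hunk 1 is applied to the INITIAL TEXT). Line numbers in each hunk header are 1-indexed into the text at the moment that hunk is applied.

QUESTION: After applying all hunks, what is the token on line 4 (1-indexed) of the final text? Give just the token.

Answer: zdpg

Derivation:
Hunk 1: at line 1 remove [uvi,nun] add [sum] -> 6 lines: ozywg sum ufhl hmrvz phy gxy
Hunk 2: at line 1 remove [ufhl] add [ctxzo,mlc,lsql] -> 8 lines: ozywg sum ctxzo mlc lsql hmrvz phy gxy
Hunk 3: at line 5 remove [hmrvz] add [xqizh,dnge] -> 9 lines: ozywg sum ctxzo mlc lsql xqizh dnge phy gxy
Hunk 4: at line 2 remove [mlc,lsql,xqizh] add [zdpg,ljadw] -> 8 lines: ozywg sum ctxzo zdpg ljadw dnge phy gxy
Final line 4: zdpg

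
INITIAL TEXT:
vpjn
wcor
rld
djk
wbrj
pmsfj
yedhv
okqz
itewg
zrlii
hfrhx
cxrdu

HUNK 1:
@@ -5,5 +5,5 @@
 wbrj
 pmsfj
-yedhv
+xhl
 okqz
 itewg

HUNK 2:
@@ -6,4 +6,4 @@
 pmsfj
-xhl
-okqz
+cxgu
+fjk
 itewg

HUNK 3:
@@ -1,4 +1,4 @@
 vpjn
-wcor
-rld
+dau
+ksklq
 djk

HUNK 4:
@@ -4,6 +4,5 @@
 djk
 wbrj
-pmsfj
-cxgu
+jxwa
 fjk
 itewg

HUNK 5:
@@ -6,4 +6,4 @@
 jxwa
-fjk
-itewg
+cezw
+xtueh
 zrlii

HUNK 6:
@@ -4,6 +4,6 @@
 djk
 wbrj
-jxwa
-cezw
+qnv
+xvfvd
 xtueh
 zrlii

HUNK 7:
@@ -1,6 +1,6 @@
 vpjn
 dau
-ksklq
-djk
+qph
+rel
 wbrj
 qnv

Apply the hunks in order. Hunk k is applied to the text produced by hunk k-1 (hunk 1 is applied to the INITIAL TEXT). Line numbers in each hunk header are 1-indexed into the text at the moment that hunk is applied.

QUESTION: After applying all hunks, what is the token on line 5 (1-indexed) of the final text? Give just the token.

Answer: wbrj

Derivation:
Hunk 1: at line 5 remove [yedhv] add [xhl] -> 12 lines: vpjn wcor rld djk wbrj pmsfj xhl okqz itewg zrlii hfrhx cxrdu
Hunk 2: at line 6 remove [xhl,okqz] add [cxgu,fjk] -> 12 lines: vpjn wcor rld djk wbrj pmsfj cxgu fjk itewg zrlii hfrhx cxrdu
Hunk 3: at line 1 remove [wcor,rld] add [dau,ksklq] -> 12 lines: vpjn dau ksklq djk wbrj pmsfj cxgu fjk itewg zrlii hfrhx cxrdu
Hunk 4: at line 4 remove [pmsfj,cxgu] add [jxwa] -> 11 lines: vpjn dau ksklq djk wbrj jxwa fjk itewg zrlii hfrhx cxrdu
Hunk 5: at line 6 remove [fjk,itewg] add [cezw,xtueh] -> 11 lines: vpjn dau ksklq djk wbrj jxwa cezw xtueh zrlii hfrhx cxrdu
Hunk 6: at line 4 remove [jxwa,cezw] add [qnv,xvfvd] -> 11 lines: vpjn dau ksklq djk wbrj qnv xvfvd xtueh zrlii hfrhx cxrdu
Hunk 7: at line 1 remove [ksklq,djk] add [qph,rel] -> 11 lines: vpjn dau qph rel wbrj qnv xvfvd xtueh zrlii hfrhx cxrdu
Final line 5: wbrj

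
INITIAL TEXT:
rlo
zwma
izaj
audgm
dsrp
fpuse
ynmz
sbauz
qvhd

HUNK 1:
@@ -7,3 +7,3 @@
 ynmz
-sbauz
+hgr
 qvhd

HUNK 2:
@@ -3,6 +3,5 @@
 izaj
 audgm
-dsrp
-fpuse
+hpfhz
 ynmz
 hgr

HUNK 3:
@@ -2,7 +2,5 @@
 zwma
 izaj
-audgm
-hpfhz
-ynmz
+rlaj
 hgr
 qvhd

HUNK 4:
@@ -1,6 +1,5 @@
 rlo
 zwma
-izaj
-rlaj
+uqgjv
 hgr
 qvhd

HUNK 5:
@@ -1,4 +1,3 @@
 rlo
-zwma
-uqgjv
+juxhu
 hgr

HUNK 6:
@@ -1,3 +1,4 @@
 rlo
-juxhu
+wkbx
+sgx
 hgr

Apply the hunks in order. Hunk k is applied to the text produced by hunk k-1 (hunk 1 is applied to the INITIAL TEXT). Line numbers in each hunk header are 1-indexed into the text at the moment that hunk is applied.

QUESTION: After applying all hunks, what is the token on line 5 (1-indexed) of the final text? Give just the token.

Answer: qvhd

Derivation:
Hunk 1: at line 7 remove [sbauz] add [hgr] -> 9 lines: rlo zwma izaj audgm dsrp fpuse ynmz hgr qvhd
Hunk 2: at line 3 remove [dsrp,fpuse] add [hpfhz] -> 8 lines: rlo zwma izaj audgm hpfhz ynmz hgr qvhd
Hunk 3: at line 2 remove [audgm,hpfhz,ynmz] add [rlaj] -> 6 lines: rlo zwma izaj rlaj hgr qvhd
Hunk 4: at line 1 remove [izaj,rlaj] add [uqgjv] -> 5 lines: rlo zwma uqgjv hgr qvhd
Hunk 5: at line 1 remove [zwma,uqgjv] add [juxhu] -> 4 lines: rlo juxhu hgr qvhd
Hunk 6: at line 1 remove [juxhu] add [wkbx,sgx] -> 5 lines: rlo wkbx sgx hgr qvhd
Final line 5: qvhd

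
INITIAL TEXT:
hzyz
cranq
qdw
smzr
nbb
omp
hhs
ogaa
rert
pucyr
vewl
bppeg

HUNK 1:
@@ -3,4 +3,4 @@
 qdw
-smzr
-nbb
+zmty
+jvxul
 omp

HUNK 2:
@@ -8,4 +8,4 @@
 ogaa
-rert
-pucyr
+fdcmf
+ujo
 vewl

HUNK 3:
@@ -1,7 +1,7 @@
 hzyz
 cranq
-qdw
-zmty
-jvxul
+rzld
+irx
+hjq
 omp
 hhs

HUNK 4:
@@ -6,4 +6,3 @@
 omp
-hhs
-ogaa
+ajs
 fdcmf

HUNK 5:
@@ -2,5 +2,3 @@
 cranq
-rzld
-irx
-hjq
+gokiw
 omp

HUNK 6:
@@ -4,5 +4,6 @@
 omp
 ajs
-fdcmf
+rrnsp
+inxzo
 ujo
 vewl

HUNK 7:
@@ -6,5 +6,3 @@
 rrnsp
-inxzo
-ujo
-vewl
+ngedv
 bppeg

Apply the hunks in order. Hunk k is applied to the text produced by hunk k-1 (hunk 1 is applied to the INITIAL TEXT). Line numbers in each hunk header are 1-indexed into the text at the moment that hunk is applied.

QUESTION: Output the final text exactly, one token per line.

Answer: hzyz
cranq
gokiw
omp
ajs
rrnsp
ngedv
bppeg

Derivation:
Hunk 1: at line 3 remove [smzr,nbb] add [zmty,jvxul] -> 12 lines: hzyz cranq qdw zmty jvxul omp hhs ogaa rert pucyr vewl bppeg
Hunk 2: at line 8 remove [rert,pucyr] add [fdcmf,ujo] -> 12 lines: hzyz cranq qdw zmty jvxul omp hhs ogaa fdcmf ujo vewl bppeg
Hunk 3: at line 1 remove [qdw,zmty,jvxul] add [rzld,irx,hjq] -> 12 lines: hzyz cranq rzld irx hjq omp hhs ogaa fdcmf ujo vewl bppeg
Hunk 4: at line 6 remove [hhs,ogaa] add [ajs] -> 11 lines: hzyz cranq rzld irx hjq omp ajs fdcmf ujo vewl bppeg
Hunk 5: at line 2 remove [rzld,irx,hjq] add [gokiw] -> 9 lines: hzyz cranq gokiw omp ajs fdcmf ujo vewl bppeg
Hunk 6: at line 4 remove [fdcmf] add [rrnsp,inxzo] -> 10 lines: hzyz cranq gokiw omp ajs rrnsp inxzo ujo vewl bppeg
Hunk 7: at line 6 remove [inxzo,ujo,vewl] add [ngedv] -> 8 lines: hzyz cranq gokiw omp ajs rrnsp ngedv bppeg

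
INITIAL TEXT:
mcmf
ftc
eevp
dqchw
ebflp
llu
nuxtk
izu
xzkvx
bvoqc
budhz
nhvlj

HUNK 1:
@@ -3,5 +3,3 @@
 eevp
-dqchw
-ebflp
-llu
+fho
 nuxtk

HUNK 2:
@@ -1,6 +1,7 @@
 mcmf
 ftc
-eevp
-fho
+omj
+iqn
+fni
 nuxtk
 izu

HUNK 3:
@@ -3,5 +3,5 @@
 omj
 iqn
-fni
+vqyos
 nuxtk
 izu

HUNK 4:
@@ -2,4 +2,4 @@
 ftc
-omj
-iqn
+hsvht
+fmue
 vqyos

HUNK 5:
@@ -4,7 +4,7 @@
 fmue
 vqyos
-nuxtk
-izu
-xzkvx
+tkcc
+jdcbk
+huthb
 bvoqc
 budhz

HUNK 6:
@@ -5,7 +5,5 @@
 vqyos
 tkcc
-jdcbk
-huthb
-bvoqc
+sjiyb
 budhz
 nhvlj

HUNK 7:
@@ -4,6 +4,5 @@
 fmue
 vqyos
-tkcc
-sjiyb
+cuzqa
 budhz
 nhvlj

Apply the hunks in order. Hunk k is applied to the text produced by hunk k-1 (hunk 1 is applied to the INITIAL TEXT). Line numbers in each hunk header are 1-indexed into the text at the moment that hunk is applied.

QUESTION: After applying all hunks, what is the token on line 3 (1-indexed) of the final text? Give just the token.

Hunk 1: at line 3 remove [dqchw,ebflp,llu] add [fho] -> 10 lines: mcmf ftc eevp fho nuxtk izu xzkvx bvoqc budhz nhvlj
Hunk 2: at line 1 remove [eevp,fho] add [omj,iqn,fni] -> 11 lines: mcmf ftc omj iqn fni nuxtk izu xzkvx bvoqc budhz nhvlj
Hunk 3: at line 3 remove [fni] add [vqyos] -> 11 lines: mcmf ftc omj iqn vqyos nuxtk izu xzkvx bvoqc budhz nhvlj
Hunk 4: at line 2 remove [omj,iqn] add [hsvht,fmue] -> 11 lines: mcmf ftc hsvht fmue vqyos nuxtk izu xzkvx bvoqc budhz nhvlj
Hunk 5: at line 4 remove [nuxtk,izu,xzkvx] add [tkcc,jdcbk,huthb] -> 11 lines: mcmf ftc hsvht fmue vqyos tkcc jdcbk huthb bvoqc budhz nhvlj
Hunk 6: at line 5 remove [jdcbk,huthb,bvoqc] add [sjiyb] -> 9 lines: mcmf ftc hsvht fmue vqyos tkcc sjiyb budhz nhvlj
Hunk 7: at line 4 remove [tkcc,sjiyb] add [cuzqa] -> 8 lines: mcmf ftc hsvht fmue vqyos cuzqa budhz nhvlj
Final line 3: hsvht

Answer: hsvht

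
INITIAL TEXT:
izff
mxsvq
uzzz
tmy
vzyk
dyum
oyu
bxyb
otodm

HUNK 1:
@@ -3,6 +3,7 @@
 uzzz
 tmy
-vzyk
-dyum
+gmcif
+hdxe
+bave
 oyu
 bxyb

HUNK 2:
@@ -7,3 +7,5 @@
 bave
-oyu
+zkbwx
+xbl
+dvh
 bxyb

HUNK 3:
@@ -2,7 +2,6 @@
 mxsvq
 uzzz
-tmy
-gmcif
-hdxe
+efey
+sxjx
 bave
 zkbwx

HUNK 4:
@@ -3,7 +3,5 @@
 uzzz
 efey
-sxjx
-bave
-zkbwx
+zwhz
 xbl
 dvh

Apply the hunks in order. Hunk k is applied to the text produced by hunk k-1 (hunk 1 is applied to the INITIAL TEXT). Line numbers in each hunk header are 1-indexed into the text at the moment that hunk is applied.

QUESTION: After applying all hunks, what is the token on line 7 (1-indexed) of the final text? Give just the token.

Answer: dvh

Derivation:
Hunk 1: at line 3 remove [vzyk,dyum] add [gmcif,hdxe,bave] -> 10 lines: izff mxsvq uzzz tmy gmcif hdxe bave oyu bxyb otodm
Hunk 2: at line 7 remove [oyu] add [zkbwx,xbl,dvh] -> 12 lines: izff mxsvq uzzz tmy gmcif hdxe bave zkbwx xbl dvh bxyb otodm
Hunk 3: at line 2 remove [tmy,gmcif,hdxe] add [efey,sxjx] -> 11 lines: izff mxsvq uzzz efey sxjx bave zkbwx xbl dvh bxyb otodm
Hunk 4: at line 3 remove [sxjx,bave,zkbwx] add [zwhz] -> 9 lines: izff mxsvq uzzz efey zwhz xbl dvh bxyb otodm
Final line 7: dvh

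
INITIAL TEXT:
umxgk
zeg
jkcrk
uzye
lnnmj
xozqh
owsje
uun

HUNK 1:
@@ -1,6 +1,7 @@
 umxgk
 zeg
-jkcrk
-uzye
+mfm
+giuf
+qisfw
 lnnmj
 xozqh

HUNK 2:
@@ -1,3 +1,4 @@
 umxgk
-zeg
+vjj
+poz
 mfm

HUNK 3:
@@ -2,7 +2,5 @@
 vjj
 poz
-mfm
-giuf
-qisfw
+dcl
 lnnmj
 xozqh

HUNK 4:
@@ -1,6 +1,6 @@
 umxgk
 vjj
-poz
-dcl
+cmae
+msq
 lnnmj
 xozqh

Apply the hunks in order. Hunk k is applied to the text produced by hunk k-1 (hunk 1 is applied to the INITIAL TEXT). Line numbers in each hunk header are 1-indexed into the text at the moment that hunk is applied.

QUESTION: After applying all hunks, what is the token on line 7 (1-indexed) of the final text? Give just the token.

Hunk 1: at line 1 remove [jkcrk,uzye] add [mfm,giuf,qisfw] -> 9 lines: umxgk zeg mfm giuf qisfw lnnmj xozqh owsje uun
Hunk 2: at line 1 remove [zeg] add [vjj,poz] -> 10 lines: umxgk vjj poz mfm giuf qisfw lnnmj xozqh owsje uun
Hunk 3: at line 2 remove [mfm,giuf,qisfw] add [dcl] -> 8 lines: umxgk vjj poz dcl lnnmj xozqh owsje uun
Hunk 4: at line 1 remove [poz,dcl] add [cmae,msq] -> 8 lines: umxgk vjj cmae msq lnnmj xozqh owsje uun
Final line 7: owsje

Answer: owsje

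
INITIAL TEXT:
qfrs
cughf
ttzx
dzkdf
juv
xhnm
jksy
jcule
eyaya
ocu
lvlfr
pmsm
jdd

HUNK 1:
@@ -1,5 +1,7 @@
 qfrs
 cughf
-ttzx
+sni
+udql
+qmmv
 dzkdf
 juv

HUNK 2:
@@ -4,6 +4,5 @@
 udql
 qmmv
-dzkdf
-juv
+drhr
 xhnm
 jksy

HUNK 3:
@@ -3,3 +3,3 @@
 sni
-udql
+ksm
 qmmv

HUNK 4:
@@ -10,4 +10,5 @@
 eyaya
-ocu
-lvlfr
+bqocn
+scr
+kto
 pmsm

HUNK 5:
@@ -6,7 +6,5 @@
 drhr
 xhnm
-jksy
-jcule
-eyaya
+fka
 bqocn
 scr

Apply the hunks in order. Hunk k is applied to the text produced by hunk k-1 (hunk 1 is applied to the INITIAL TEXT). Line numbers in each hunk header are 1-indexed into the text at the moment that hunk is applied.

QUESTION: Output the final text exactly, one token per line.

Hunk 1: at line 1 remove [ttzx] add [sni,udql,qmmv] -> 15 lines: qfrs cughf sni udql qmmv dzkdf juv xhnm jksy jcule eyaya ocu lvlfr pmsm jdd
Hunk 2: at line 4 remove [dzkdf,juv] add [drhr] -> 14 lines: qfrs cughf sni udql qmmv drhr xhnm jksy jcule eyaya ocu lvlfr pmsm jdd
Hunk 3: at line 3 remove [udql] add [ksm] -> 14 lines: qfrs cughf sni ksm qmmv drhr xhnm jksy jcule eyaya ocu lvlfr pmsm jdd
Hunk 4: at line 10 remove [ocu,lvlfr] add [bqocn,scr,kto] -> 15 lines: qfrs cughf sni ksm qmmv drhr xhnm jksy jcule eyaya bqocn scr kto pmsm jdd
Hunk 5: at line 6 remove [jksy,jcule,eyaya] add [fka] -> 13 lines: qfrs cughf sni ksm qmmv drhr xhnm fka bqocn scr kto pmsm jdd

Answer: qfrs
cughf
sni
ksm
qmmv
drhr
xhnm
fka
bqocn
scr
kto
pmsm
jdd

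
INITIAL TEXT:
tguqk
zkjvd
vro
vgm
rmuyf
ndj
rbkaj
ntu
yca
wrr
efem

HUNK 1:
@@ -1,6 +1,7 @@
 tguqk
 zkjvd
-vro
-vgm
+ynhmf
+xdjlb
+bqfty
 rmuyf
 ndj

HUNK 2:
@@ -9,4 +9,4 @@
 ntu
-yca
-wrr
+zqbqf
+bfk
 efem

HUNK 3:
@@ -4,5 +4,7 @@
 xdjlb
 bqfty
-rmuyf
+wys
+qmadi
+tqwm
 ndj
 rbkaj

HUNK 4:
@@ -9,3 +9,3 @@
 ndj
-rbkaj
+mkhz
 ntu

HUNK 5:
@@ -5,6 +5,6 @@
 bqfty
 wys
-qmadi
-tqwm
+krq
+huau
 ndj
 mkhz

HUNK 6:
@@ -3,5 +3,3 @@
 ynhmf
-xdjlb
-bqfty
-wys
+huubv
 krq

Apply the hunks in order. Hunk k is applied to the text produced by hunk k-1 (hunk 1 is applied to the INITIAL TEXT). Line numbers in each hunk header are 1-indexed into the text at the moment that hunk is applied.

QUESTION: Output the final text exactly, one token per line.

Answer: tguqk
zkjvd
ynhmf
huubv
krq
huau
ndj
mkhz
ntu
zqbqf
bfk
efem

Derivation:
Hunk 1: at line 1 remove [vro,vgm] add [ynhmf,xdjlb,bqfty] -> 12 lines: tguqk zkjvd ynhmf xdjlb bqfty rmuyf ndj rbkaj ntu yca wrr efem
Hunk 2: at line 9 remove [yca,wrr] add [zqbqf,bfk] -> 12 lines: tguqk zkjvd ynhmf xdjlb bqfty rmuyf ndj rbkaj ntu zqbqf bfk efem
Hunk 3: at line 4 remove [rmuyf] add [wys,qmadi,tqwm] -> 14 lines: tguqk zkjvd ynhmf xdjlb bqfty wys qmadi tqwm ndj rbkaj ntu zqbqf bfk efem
Hunk 4: at line 9 remove [rbkaj] add [mkhz] -> 14 lines: tguqk zkjvd ynhmf xdjlb bqfty wys qmadi tqwm ndj mkhz ntu zqbqf bfk efem
Hunk 5: at line 5 remove [qmadi,tqwm] add [krq,huau] -> 14 lines: tguqk zkjvd ynhmf xdjlb bqfty wys krq huau ndj mkhz ntu zqbqf bfk efem
Hunk 6: at line 3 remove [xdjlb,bqfty,wys] add [huubv] -> 12 lines: tguqk zkjvd ynhmf huubv krq huau ndj mkhz ntu zqbqf bfk efem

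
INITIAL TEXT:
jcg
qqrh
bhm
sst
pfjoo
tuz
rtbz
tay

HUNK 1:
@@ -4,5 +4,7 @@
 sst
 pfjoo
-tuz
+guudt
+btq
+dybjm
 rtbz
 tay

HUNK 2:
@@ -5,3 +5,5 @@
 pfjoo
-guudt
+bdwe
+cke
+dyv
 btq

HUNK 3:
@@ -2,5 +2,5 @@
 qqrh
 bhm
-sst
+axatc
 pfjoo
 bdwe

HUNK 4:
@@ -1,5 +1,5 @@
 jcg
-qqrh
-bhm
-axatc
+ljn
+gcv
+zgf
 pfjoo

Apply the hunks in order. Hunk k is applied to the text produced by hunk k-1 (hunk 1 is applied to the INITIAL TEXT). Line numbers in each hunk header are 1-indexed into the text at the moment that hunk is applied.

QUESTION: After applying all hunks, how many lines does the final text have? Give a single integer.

Hunk 1: at line 4 remove [tuz] add [guudt,btq,dybjm] -> 10 lines: jcg qqrh bhm sst pfjoo guudt btq dybjm rtbz tay
Hunk 2: at line 5 remove [guudt] add [bdwe,cke,dyv] -> 12 lines: jcg qqrh bhm sst pfjoo bdwe cke dyv btq dybjm rtbz tay
Hunk 3: at line 2 remove [sst] add [axatc] -> 12 lines: jcg qqrh bhm axatc pfjoo bdwe cke dyv btq dybjm rtbz tay
Hunk 4: at line 1 remove [qqrh,bhm,axatc] add [ljn,gcv,zgf] -> 12 lines: jcg ljn gcv zgf pfjoo bdwe cke dyv btq dybjm rtbz tay
Final line count: 12

Answer: 12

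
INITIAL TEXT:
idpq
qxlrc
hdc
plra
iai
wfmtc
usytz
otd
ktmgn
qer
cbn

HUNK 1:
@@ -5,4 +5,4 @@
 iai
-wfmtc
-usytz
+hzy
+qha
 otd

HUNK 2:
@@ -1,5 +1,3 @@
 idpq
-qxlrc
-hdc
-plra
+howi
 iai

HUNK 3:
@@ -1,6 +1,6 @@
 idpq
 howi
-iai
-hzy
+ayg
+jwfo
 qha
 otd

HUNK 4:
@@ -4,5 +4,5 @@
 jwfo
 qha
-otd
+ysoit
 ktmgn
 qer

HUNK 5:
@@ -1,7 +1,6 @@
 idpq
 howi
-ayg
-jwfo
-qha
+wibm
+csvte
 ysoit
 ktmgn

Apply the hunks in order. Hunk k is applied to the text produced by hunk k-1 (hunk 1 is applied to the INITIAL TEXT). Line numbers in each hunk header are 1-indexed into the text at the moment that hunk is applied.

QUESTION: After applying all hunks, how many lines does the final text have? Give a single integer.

Answer: 8

Derivation:
Hunk 1: at line 5 remove [wfmtc,usytz] add [hzy,qha] -> 11 lines: idpq qxlrc hdc plra iai hzy qha otd ktmgn qer cbn
Hunk 2: at line 1 remove [qxlrc,hdc,plra] add [howi] -> 9 lines: idpq howi iai hzy qha otd ktmgn qer cbn
Hunk 3: at line 1 remove [iai,hzy] add [ayg,jwfo] -> 9 lines: idpq howi ayg jwfo qha otd ktmgn qer cbn
Hunk 4: at line 4 remove [otd] add [ysoit] -> 9 lines: idpq howi ayg jwfo qha ysoit ktmgn qer cbn
Hunk 5: at line 1 remove [ayg,jwfo,qha] add [wibm,csvte] -> 8 lines: idpq howi wibm csvte ysoit ktmgn qer cbn
Final line count: 8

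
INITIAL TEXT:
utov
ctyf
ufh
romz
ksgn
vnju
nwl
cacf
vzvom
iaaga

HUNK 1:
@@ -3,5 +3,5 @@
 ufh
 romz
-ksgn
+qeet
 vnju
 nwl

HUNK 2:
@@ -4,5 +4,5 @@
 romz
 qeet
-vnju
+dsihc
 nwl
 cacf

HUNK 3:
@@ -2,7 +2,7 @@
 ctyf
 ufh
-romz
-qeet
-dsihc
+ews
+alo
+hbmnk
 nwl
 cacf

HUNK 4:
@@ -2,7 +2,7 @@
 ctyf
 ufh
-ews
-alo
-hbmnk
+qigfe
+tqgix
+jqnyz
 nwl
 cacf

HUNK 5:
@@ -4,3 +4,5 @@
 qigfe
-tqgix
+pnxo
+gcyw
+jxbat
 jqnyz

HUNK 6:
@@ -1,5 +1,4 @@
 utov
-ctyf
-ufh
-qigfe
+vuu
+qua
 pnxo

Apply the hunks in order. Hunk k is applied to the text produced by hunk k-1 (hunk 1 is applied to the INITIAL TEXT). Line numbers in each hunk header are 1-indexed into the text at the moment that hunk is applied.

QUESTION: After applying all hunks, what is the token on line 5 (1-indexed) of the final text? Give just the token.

Answer: gcyw

Derivation:
Hunk 1: at line 3 remove [ksgn] add [qeet] -> 10 lines: utov ctyf ufh romz qeet vnju nwl cacf vzvom iaaga
Hunk 2: at line 4 remove [vnju] add [dsihc] -> 10 lines: utov ctyf ufh romz qeet dsihc nwl cacf vzvom iaaga
Hunk 3: at line 2 remove [romz,qeet,dsihc] add [ews,alo,hbmnk] -> 10 lines: utov ctyf ufh ews alo hbmnk nwl cacf vzvom iaaga
Hunk 4: at line 2 remove [ews,alo,hbmnk] add [qigfe,tqgix,jqnyz] -> 10 lines: utov ctyf ufh qigfe tqgix jqnyz nwl cacf vzvom iaaga
Hunk 5: at line 4 remove [tqgix] add [pnxo,gcyw,jxbat] -> 12 lines: utov ctyf ufh qigfe pnxo gcyw jxbat jqnyz nwl cacf vzvom iaaga
Hunk 6: at line 1 remove [ctyf,ufh,qigfe] add [vuu,qua] -> 11 lines: utov vuu qua pnxo gcyw jxbat jqnyz nwl cacf vzvom iaaga
Final line 5: gcyw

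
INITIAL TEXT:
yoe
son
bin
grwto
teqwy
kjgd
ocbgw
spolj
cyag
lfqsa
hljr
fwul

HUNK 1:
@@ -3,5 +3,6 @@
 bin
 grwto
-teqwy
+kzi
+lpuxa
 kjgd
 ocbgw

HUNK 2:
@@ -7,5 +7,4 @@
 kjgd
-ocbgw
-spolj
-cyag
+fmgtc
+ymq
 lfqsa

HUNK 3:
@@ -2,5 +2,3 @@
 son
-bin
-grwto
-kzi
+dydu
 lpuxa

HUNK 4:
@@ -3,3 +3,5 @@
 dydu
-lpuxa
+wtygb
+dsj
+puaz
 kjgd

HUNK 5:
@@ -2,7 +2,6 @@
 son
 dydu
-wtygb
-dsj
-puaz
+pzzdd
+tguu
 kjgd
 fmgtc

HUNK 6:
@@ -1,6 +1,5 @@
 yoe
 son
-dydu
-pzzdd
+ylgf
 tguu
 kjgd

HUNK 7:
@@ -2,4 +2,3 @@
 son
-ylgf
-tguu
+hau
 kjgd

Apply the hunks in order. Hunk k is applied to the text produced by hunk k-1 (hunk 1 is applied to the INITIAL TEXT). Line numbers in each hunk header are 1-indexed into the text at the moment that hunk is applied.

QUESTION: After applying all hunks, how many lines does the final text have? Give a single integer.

Hunk 1: at line 3 remove [teqwy] add [kzi,lpuxa] -> 13 lines: yoe son bin grwto kzi lpuxa kjgd ocbgw spolj cyag lfqsa hljr fwul
Hunk 2: at line 7 remove [ocbgw,spolj,cyag] add [fmgtc,ymq] -> 12 lines: yoe son bin grwto kzi lpuxa kjgd fmgtc ymq lfqsa hljr fwul
Hunk 3: at line 2 remove [bin,grwto,kzi] add [dydu] -> 10 lines: yoe son dydu lpuxa kjgd fmgtc ymq lfqsa hljr fwul
Hunk 4: at line 3 remove [lpuxa] add [wtygb,dsj,puaz] -> 12 lines: yoe son dydu wtygb dsj puaz kjgd fmgtc ymq lfqsa hljr fwul
Hunk 5: at line 2 remove [wtygb,dsj,puaz] add [pzzdd,tguu] -> 11 lines: yoe son dydu pzzdd tguu kjgd fmgtc ymq lfqsa hljr fwul
Hunk 6: at line 1 remove [dydu,pzzdd] add [ylgf] -> 10 lines: yoe son ylgf tguu kjgd fmgtc ymq lfqsa hljr fwul
Hunk 7: at line 2 remove [ylgf,tguu] add [hau] -> 9 lines: yoe son hau kjgd fmgtc ymq lfqsa hljr fwul
Final line count: 9

Answer: 9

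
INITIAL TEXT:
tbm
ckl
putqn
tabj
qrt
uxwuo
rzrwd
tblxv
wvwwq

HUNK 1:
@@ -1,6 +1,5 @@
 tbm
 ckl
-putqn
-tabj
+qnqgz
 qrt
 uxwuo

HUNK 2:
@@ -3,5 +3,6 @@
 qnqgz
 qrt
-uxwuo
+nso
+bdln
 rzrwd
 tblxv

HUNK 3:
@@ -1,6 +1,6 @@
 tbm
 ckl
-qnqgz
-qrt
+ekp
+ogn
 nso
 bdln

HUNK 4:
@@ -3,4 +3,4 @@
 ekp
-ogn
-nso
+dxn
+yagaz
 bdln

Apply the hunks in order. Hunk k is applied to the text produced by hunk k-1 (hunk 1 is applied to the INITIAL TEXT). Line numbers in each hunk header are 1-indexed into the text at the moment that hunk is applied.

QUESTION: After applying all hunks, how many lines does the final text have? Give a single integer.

Answer: 9

Derivation:
Hunk 1: at line 1 remove [putqn,tabj] add [qnqgz] -> 8 lines: tbm ckl qnqgz qrt uxwuo rzrwd tblxv wvwwq
Hunk 2: at line 3 remove [uxwuo] add [nso,bdln] -> 9 lines: tbm ckl qnqgz qrt nso bdln rzrwd tblxv wvwwq
Hunk 3: at line 1 remove [qnqgz,qrt] add [ekp,ogn] -> 9 lines: tbm ckl ekp ogn nso bdln rzrwd tblxv wvwwq
Hunk 4: at line 3 remove [ogn,nso] add [dxn,yagaz] -> 9 lines: tbm ckl ekp dxn yagaz bdln rzrwd tblxv wvwwq
Final line count: 9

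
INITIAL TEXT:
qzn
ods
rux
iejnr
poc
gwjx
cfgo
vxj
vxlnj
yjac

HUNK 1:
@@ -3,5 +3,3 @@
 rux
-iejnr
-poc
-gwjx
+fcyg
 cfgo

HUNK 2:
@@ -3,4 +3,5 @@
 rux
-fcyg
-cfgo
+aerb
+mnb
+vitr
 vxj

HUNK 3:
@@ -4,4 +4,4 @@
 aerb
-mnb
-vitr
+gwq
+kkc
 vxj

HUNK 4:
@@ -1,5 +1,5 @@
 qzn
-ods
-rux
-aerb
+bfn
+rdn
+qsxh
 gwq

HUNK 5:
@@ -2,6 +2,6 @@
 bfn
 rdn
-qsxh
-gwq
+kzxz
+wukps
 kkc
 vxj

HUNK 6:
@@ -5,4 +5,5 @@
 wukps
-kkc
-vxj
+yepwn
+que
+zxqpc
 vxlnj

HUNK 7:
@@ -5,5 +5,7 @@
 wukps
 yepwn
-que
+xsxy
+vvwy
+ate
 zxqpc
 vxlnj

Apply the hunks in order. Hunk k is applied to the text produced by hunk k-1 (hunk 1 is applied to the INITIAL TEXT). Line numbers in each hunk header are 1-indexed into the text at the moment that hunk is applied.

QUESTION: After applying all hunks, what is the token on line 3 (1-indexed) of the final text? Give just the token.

Hunk 1: at line 3 remove [iejnr,poc,gwjx] add [fcyg] -> 8 lines: qzn ods rux fcyg cfgo vxj vxlnj yjac
Hunk 2: at line 3 remove [fcyg,cfgo] add [aerb,mnb,vitr] -> 9 lines: qzn ods rux aerb mnb vitr vxj vxlnj yjac
Hunk 3: at line 4 remove [mnb,vitr] add [gwq,kkc] -> 9 lines: qzn ods rux aerb gwq kkc vxj vxlnj yjac
Hunk 4: at line 1 remove [ods,rux,aerb] add [bfn,rdn,qsxh] -> 9 lines: qzn bfn rdn qsxh gwq kkc vxj vxlnj yjac
Hunk 5: at line 2 remove [qsxh,gwq] add [kzxz,wukps] -> 9 lines: qzn bfn rdn kzxz wukps kkc vxj vxlnj yjac
Hunk 6: at line 5 remove [kkc,vxj] add [yepwn,que,zxqpc] -> 10 lines: qzn bfn rdn kzxz wukps yepwn que zxqpc vxlnj yjac
Hunk 7: at line 5 remove [que] add [xsxy,vvwy,ate] -> 12 lines: qzn bfn rdn kzxz wukps yepwn xsxy vvwy ate zxqpc vxlnj yjac
Final line 3: rdn

Answer: rdn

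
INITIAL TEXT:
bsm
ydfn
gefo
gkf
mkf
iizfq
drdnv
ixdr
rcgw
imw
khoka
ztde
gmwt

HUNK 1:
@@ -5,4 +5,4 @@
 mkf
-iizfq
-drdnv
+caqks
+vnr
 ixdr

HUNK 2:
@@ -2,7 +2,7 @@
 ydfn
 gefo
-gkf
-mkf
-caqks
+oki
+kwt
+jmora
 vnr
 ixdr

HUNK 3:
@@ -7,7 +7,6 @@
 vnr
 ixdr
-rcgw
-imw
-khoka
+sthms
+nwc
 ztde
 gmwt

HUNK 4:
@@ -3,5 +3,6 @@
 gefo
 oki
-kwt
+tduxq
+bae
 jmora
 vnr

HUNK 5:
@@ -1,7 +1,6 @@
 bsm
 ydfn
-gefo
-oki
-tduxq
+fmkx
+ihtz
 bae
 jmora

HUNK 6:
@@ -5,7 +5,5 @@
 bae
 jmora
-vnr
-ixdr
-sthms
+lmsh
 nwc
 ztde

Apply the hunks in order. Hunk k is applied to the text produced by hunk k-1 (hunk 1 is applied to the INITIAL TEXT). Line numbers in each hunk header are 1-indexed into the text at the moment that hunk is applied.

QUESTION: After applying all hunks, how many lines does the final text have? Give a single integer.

Answer: 10

Derivation:
Hunk 1: at line 5 remove [iizfq,drdnv] add [caqks,vnr] -> 13 lines: bsm ydfn gefo gkf mkf caqks vnr ixdr rcgw imw khoka ztde gmwt
Hunk 2: at line 2 remove [gkf,mkf,caqks] add [oki,kwt,jmora] -> 13 lines: bsm ydfn gefo oki kwt jmora vnr ixdr rcgw imw khoka ztde gmwt
Hunk 3: at line 7 remove [rcgw,imw,khoka] add [sthms,nwc] -> 12 lines: bsm ydfn gefo oki kwt jmora vnr ixdr sthms nwc ztde gmwt
Hunk 4: at line 3 remove [kwt] add [tduxq,bae] -> 13 lines: bsm ydfn gefo oki tduxq bae jmora vnr ixdr sthms nwc ztde gmwt
Hunk 5: at line 1 remove [gefo,oki,tduxq] add [fmkx,ihtz] -> 12 lines: bsm ydfn fmkx ihtz bae jmora vnr ixdr sthms nwc ztde gmwt
Hunk 6: at line 5 remove [vnr,ixdr,sthms] add [lmsh] -> 10 lines: bsm ydfn fmkx ihtz bae jmora lmsh nwc ztde gmwt
Final line count: 10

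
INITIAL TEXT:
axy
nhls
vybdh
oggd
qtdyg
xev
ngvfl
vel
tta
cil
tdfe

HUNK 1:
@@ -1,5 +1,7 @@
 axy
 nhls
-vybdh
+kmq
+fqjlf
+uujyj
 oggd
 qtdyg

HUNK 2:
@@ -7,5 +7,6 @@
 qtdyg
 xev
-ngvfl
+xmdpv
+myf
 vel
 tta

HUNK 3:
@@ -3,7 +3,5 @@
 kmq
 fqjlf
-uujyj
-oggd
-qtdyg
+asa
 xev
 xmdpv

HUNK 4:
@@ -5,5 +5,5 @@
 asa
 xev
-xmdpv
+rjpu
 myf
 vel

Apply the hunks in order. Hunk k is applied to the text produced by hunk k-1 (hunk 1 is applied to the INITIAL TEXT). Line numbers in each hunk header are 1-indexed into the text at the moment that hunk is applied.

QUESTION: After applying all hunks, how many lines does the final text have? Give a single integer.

Answer: 12

Derivation:
Hunk 1: at line 1 remove [vybdh] add [kmq,fqjlf,uujyj] -> 13 lines: axy nhls kmq fqjlf uujyj oggd qtdyg xev ngvfl vel tta cil tdfe
Hunk 2: at line 7 remove [ngvfl] add [xmdpv,myf] -> 14 lines: axy nhls kmq fqjlf uujyj oggd qtdyg xev xmdpv myf vel tta cil tdfe
Hunk 3: at line 3 remove [uujyj,oggd,qtdyg] add [asa] -> 12 lines: axy nhls kmq fqjlf asa xev xmdpv myf vel tta cil tdfe
Hunk 4: at line 5 remove [xmdpv] add [rjpu] -> 12 lines: axy nhls kmq fqjlf asa xev rjpu myf vel tta cil tdfe
Final line count: 12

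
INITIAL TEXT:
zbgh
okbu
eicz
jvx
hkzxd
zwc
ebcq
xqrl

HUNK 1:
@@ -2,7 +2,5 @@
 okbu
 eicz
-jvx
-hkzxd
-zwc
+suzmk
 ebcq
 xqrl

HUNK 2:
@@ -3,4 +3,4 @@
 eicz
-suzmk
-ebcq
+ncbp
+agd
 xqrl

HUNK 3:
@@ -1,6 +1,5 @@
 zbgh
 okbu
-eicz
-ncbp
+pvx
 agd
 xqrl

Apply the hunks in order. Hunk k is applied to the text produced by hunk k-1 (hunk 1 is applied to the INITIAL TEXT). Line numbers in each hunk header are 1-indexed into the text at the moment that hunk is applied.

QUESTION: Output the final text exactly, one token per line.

Hunk 1: at line 2 remove [jvx,hkzxd,zwc] add [suzmk] -> 6 lines: zbgh okbu eicz suzmk ebcq xqrl
Hunk 2: at line 3 remove [suzmk,ebcq] add [ncbp,agd] -> 6 lines: zbgh okbu eicz ncbp agd xqrl
Hunk 3: at line 1 remove [eicz,ncbp] add [pvx] -> 5 lines: zbgh okbu pvx agd xqrl

Answer: zbgh
okbu
pvx
agd
xqrl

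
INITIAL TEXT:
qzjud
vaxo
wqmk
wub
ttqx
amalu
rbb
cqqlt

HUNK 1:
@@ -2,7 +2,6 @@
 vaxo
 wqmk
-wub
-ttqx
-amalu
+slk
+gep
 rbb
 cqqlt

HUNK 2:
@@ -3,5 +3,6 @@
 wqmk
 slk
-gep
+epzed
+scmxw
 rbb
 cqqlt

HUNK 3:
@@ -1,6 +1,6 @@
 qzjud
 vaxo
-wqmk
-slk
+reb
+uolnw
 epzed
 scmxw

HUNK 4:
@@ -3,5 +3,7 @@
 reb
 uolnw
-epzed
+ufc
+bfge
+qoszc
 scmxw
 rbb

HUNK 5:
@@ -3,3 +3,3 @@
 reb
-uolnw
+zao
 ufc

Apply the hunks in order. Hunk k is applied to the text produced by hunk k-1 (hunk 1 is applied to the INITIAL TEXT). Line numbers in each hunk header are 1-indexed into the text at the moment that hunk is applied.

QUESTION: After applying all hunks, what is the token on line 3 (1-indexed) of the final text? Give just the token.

Hunk 1: at line 2 remove [wub,ttqx,amalu] add [slk,gep] -> 7 lines: qzjud vaxo wqmk slk gep rbb cqqlt
Hunk 2: at line 3 remove [gep] add [epzed,scmxw] -> 8 lines: qzjud vaxo wqmk slk epzed scmxw rbb cqqlt
Hunk 3: at line 1 remove [wqmk,slk] add [reb,uolnw] -> 8 lines: qzjud vaxo reb uolnw epzed scmxw rbb cqqlt
Hunk 4: at line 3 remove [epzed] add [ufc,bfge,qoszc] -> 10 lines: qzjud vaxo reb uolnw ufc bfge qoszc scmxw rbb cqqlt
Hunk 5: at line 3 remove [uolnw] add [zao] -> 10 lines: qzjud vaxo reb zao ufc bfge qoszc scmxw rbb cqqlt
Final line 3: reb

Answer: reb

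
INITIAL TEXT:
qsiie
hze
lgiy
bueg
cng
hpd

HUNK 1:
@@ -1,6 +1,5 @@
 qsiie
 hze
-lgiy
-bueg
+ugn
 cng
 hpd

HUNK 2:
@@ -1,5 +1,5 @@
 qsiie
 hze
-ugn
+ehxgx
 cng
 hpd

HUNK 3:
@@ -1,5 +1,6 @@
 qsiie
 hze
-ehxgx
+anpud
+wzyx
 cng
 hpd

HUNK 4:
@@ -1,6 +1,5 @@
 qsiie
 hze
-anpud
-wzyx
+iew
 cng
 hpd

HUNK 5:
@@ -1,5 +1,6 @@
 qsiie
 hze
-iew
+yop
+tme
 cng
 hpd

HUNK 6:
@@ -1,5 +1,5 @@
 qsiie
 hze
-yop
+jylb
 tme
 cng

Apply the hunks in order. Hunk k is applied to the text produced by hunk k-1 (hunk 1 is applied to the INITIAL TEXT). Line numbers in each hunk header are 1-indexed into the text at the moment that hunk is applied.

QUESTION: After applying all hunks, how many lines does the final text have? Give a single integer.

Answer: 6

Derivation:
Hunk 1: at line 1 remove [lgiy,bueg] add [ugn] -> 5 lines: qsiie hze ugn cng hpd
Hunk 2: at line 1 remove [ugn] add [ehxgx] -> 5 lines: qsiie hze ehxgx cng hpd
Hunk 3: at line 1 remove [ehxgx] add [anpud,wzyx] -> 6 lines: qsiie hze anpud wzyx cng hpd
Hunk 4: at line 1 remove [anpud,wzyx] add [iew] -> 5 lines: qsiie hze iew cng hpd
Hunk 5: at line 1 remove [iew] add [yop,tme] -> 6 lines: qsiie hze yop tme cng hpd
Hunk 6: at line 1 remove [yop] add [jylb] -> 6 lines: qsiie hze jylb tme cng hpd
Final line count: 6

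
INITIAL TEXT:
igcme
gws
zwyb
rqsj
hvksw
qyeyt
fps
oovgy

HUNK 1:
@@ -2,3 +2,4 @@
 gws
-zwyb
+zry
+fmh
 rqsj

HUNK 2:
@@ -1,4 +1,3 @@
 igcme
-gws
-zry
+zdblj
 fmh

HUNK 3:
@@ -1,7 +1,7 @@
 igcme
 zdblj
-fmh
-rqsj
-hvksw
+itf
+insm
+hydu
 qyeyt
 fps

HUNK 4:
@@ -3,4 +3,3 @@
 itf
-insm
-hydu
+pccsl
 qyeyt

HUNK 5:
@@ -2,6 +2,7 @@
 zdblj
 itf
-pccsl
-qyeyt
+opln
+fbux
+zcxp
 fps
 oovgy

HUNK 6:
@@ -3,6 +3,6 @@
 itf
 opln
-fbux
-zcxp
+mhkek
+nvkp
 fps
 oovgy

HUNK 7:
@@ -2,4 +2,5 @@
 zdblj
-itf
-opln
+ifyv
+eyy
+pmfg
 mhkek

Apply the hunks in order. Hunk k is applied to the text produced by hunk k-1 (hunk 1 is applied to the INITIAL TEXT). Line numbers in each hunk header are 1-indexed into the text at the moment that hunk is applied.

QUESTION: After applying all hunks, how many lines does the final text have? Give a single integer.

Hunk 1: at line 2 remove [zwyb] add [zry,fmh] -> 9 lines: igcme gws zry fmh rqsj hvksw qyeyt fps oovgy
Hunk 2: at line 1 remove [gws,zry] add [zdblj] -> 8 lines: igcme zdblj fmh rqsj hvksw qyeyt fps oovgy
Hunk 3: at line 1 remove [fmh,rqsj,hvksw] add [itf,insm,hydu] -> 8 lines: igcme zdblj itf insm hydu qyeyt fps oovgy
Hunk 4: at line 3 remove [insm,hydu] add [pccsl] -> 7 lines: igcme zdblj itf pccsl qyeyt fps oovgy
Hunk 5: at line 2 remove [pccsl,qyeyt] add [opln,fbux,zcxp] -> 8 lines: igcme zdblj itf opln fbux zcxp fps oovgy
Hunk 6: at line 3 remove [fbux,zcxp] add [mhkek,nvkp] -> 8 lines: igcme zdblj itf opln mhkek nvkp fps oovgy
Hunk 7: at line 2 remove [itf,opln] add [ifyv,eyy,pmfg] -> 9 lines: igcme zdblj ifyv eyy pmfg mhkek nvkp fps oovgy
Final line count: 9

Answer: 9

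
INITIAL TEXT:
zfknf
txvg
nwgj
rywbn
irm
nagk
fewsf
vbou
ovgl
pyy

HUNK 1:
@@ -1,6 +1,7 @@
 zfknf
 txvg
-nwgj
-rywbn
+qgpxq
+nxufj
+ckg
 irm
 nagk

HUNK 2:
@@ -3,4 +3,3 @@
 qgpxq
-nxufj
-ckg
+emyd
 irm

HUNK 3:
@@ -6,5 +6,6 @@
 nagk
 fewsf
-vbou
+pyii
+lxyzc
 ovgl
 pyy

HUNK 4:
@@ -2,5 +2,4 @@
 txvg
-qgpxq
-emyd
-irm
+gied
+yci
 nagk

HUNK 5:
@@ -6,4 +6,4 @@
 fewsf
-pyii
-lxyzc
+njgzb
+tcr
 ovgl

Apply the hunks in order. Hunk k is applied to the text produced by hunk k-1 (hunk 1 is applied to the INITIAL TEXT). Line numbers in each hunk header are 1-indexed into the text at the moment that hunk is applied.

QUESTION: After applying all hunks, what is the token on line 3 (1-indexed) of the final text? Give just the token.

Hunk 1: at line 1 remove [nwgj,rywbn] add [qgpxq,nxufj,ckg] -> 11 lines: zfknf txvg qgpxq nxufj ckg irm nagk fewsf vbou ovgl pyy
Hunk 2: at line 3 remove [nxufj,ckg] add [emyd] -> 10 lines: zfknf txvg qgpxq emyd irm nagk fewsf vbou ovgl pyy
Hunk 3: at line 6 remove [vbou] add [pyii,lxyzc] -> 11 lines: zfknf txvg qgpxq emyd irm nagk fewsf pyii lxyzc ovgl pyy
Hunk 4: at line 2 remove [qgpxq,emyd,irm] add [gied,yci] -> 10 lines: zfknf txvg gied yci nagk fewsf pyii lxyzc ovgl pyy
Hunk 5: at line 6 remove [pyii,lxyzc] add [njgzb,tcr] -> 10 lines: zfknf txvg gied yci nagk fewsf njgzb tcr ovgl pyy
Final line 3: gied

Answer: gied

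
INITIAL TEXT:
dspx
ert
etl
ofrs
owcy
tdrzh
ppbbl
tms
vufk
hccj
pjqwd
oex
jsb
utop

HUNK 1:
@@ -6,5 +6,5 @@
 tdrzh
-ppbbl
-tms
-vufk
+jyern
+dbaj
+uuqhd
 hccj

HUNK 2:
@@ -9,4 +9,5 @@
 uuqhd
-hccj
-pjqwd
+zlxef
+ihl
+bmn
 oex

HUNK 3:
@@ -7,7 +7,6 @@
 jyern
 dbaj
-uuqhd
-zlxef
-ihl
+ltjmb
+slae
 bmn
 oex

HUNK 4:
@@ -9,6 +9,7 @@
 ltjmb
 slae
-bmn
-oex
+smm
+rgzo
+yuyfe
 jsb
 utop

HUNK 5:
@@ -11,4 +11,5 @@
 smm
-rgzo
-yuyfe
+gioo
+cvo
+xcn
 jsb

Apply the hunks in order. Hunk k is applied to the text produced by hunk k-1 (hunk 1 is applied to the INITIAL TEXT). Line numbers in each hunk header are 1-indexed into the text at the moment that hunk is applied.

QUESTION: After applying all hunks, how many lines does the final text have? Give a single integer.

Answer: 16

Derivation:
Hunk 1: at line 6 remove [ppbbl,tms,vufk] add [jyern,dbaj,uuqhd] -> 14 lines: dspx ert etl ofrs owcy tdrzh jyern dbaj uuqhd hccj pjqwd oex jsb utop
Hunk 2: at line 9 remove [hccj,pjqwd] add [zlxef,ihl,bmn] -> 15 lines: dspx ert etl ofrs owcy tdrzh jyern dbaj uuqhd zlxef ihl bmn oex jsb utop
Hunk 3: at line 7 remove [uuqhd,zlxef,ihl] add [ltjmb,slae] -> 14 lines: dspx ert etl ofrs owcy tdrzh jyern dbaj ltjmb slae bmn oex jsb utop
Hunk 4: at line 9 remove [bmn,oex] add [smm,rgzo,yuyfe] -> 15 lines: dspx ert etl ofrs owcy tdrzh jyern dbaj ltjmb slae smm rgzo yuyfe jsb utop
Hunk 5: at line 11 remove [rgzo,yuyfe] add [gioo,cvo,xcn] -> 16 lines: dspx ert etl ofrs owcy tdrzh jyern dbaj ltjmb slae smm gioo cvo xcn jsb utop
Final line count: 16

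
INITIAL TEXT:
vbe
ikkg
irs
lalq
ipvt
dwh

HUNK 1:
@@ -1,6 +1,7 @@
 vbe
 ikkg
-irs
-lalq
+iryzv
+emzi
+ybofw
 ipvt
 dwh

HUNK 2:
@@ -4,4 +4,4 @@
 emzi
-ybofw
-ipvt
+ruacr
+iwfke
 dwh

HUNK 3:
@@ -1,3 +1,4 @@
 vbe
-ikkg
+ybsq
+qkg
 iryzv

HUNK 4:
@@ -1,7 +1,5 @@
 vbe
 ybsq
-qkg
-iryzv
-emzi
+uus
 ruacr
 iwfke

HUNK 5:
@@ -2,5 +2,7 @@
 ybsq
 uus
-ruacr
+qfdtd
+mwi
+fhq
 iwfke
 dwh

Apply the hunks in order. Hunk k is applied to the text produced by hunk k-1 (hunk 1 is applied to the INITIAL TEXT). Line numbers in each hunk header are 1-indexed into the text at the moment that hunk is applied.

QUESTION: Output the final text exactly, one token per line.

Hunk 1: at line 1 remove [irs,lalq] add [iryzv,emzi,ybofw] -> 7 lines: vbe ikkg iryzv emzi ybofw ipvt dwh
Hunk 2: at line 4 remove [ybofw,ipvt] add [ruacr,iwfke] -> 7 lines: vbe ikkg iryzv emzi ruacr iwfke dwh
Hunk 3: at line 1 remove [ikkg] add [ybsq,qkg] -> 8 lines: vbe ybsq qkg iryzv emzi ruacr iwfke dwh
Hunk 4: at line 1 remove [qkg,iryzv,emzi] add [uus] -> 6 lines: vbe ybsq uus ruacr iwfke dwh
Hunk 5: at line 2 remove [ruacr] add [qfdtd,mwi,fhq] -> 8 lines: vbe ybsq uus qfdtd mwi fhq iwfke dwh

Answer: vbe
ybsq
uus
qfdtd
mwi
fhq
iwfke
dwh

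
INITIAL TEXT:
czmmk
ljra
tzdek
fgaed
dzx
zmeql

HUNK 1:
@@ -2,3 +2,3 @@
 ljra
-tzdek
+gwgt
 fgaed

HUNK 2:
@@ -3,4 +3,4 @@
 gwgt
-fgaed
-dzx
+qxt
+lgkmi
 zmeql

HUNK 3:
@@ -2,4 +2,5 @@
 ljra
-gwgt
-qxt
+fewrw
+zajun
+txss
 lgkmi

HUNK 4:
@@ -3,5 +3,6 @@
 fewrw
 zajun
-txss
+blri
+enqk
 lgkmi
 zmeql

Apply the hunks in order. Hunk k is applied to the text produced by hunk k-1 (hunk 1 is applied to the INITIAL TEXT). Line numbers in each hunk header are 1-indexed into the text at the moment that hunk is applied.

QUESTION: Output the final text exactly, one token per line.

Answer: czmmk
ljra
fewrw
zajun
blri
enqk
lgkmi
zmeql

Derivation:
Hunk 1: at line 2 remove [tzdek] add [gwgt] -> 6 lines: czmmk ljra gwgt fgaed dzx zmeql
Hunk 2: at line 3 remove [fgaed,dzx] add [qxt,lgkmi] -> 6 lines: czmmk ljra gwgt qxt lgkmi zmeql
Hunk 3: at line 2 remove [gwgt,qxt] add [fewrw,zajun,txss] -> 7 lines: czmmk ljra fewrw zajun txss lgkmi zmeql
Hunk 4: at line 3 remove [txss] add [blri,enqk] -> 8 lines: czmmk ljra fewrw zajun blri enqk lgkmi zmeql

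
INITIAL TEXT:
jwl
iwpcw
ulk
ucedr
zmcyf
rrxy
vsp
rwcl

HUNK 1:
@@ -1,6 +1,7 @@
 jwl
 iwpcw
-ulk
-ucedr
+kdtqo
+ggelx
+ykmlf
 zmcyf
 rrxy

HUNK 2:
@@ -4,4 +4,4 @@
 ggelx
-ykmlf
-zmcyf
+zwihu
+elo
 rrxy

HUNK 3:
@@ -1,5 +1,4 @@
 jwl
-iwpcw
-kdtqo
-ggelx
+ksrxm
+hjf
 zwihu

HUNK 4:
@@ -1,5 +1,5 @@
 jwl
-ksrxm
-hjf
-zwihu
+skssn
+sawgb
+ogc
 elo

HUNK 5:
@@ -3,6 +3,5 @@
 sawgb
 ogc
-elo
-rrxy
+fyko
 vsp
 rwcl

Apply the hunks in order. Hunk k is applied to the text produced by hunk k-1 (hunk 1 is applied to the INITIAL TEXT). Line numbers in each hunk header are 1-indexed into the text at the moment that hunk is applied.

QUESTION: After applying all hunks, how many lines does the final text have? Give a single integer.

Hunk 1: at line 1 remove [ulk,ucedr] add [kdtqo,ggelx,ykmlf] -> 9 lines: jwl iwpcw kdtqo ggelx ykmlf zmcyf rrxy vsp rwcl
Hunk 2: at line 4 remove [ykmlf,zmcyf] add [zwihu,elo] -> 9 lines: jwl iwpcw kdtqo ggelx zwihu elo rrxy vsp rwcl
Hunk 3: at line 1 remove [iwpcw,kdtqo,ggelx] add [ksrxm,hjf] -> 8 lines: jwl ksrxm hjf zwihu elo rrxy vsp rwcl
Hunk 4: at line 1 remove [ksrxm,hjf,zwihu] add [skssn,sawgb,ogc] -> 8 lines: jwl skssn sawgb ogc elo rrxy vsp rwcl
Hunk 5: at line 3 remove [elo,rrxy] add [fyko] -> 7 lines: jwl skssn sawgb ogc fyko vsp rwcl
Final line count: 7

Answer: 7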